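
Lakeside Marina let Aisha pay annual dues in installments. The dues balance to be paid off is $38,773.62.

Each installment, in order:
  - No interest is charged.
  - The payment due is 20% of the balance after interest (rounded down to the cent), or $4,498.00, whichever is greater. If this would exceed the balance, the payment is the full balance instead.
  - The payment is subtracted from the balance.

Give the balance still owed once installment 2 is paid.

$24,815.12

Installment 1: opening $38,773.62; payment $7,754.72; balance $31,018.90
Installment 2: opening $31,018.90; payment $6,203.78; balance $24,815.12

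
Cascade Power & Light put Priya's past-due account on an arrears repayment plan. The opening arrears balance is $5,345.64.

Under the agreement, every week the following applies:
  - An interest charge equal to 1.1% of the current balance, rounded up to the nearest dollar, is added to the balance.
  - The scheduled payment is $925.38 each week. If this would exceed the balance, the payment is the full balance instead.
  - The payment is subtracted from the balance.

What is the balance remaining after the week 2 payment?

# | Opening | Interest | Payment | End bal
1 | $5,345.64 | $59.00 | $925.38 | $4,479.26
2 | $4,479.26 | $50.00 | $925.38 | $3,603.88

$3,603.88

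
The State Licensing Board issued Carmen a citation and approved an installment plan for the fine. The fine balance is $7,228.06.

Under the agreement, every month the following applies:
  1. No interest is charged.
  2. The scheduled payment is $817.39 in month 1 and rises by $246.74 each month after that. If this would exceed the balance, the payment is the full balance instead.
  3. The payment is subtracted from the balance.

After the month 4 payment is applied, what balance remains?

# | Opening | Payment | End bal
1 | $7,228.06 | $817.39 | $6,410.67
2 | $6,410.67 | $1,064.13 | $5,346.54
3 | $5,346.54 | $1,310.87 | $4,035.67
4 | $4,035.67 | $1,557.61 | $2,478.06

$2,478.06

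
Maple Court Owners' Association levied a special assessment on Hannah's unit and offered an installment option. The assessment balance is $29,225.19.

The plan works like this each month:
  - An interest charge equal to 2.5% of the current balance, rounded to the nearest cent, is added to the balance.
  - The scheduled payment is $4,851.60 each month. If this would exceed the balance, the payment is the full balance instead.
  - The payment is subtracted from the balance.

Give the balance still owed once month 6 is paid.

Month 1: opening $29,225.19; interest $730.63 → $29,955.82; payment $4,851.60; balance $25,104.22
Month 2: opening $25,104.22; interest $627.61 → $25,731.83; payment $4,851.60; balance $20,880.23
Month 3: opening $20,880.23; interest $522.01 → $21,402.24; payment $4,851.60; balance $16,550.64
Month 4: opening $16,550.64; interest $413.77 → $16,964.41; payment $4,851.60; balance $12,112.81
Month 5: opening $12,112.81; interest $302.82 → $12,415.63; payment $4,851.60; balance $7,564.03
Month 6: opening $7,564.03; interest $189.10 → $7,753.13; payment $4,851.60; balance $2,901.53

$2,901.53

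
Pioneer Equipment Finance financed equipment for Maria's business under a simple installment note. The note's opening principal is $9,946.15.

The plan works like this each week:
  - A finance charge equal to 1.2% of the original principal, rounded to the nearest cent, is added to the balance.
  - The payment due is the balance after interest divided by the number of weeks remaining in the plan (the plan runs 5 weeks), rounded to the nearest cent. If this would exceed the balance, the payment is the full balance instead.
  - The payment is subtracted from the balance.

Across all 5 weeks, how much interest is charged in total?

$596.75

# | Opening | Interest | Payment | End bal
1 | $9,946.15 | $119.35 | $2,013.10 | $8,052.40
2 | $8,052.40 | $119.35 | $2,042.94 | $6,128.81
3 | $6,128.81 | $119.35 | $2,082.72 | $4,165.44
4 | $4,165.44 | $119.35 | $2,142.40 | $2,142.39
5 | $2,142.39 | $119.35 | $2,261.74 | $0.00
Total interest: $119.35 + $119.35 + $119.35 + $119.35 + $119.35 = $596.75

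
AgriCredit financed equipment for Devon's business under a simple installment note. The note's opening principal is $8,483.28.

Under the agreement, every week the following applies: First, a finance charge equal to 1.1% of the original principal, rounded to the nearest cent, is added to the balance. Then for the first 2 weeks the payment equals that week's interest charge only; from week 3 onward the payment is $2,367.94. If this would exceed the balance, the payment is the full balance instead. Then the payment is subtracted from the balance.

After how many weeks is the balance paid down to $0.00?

6

Week 1: $8,483.28 +$93.32 interest = $8,576.60; pay $93.32 → $8,483.28
Week 2: $8,483.28 +$93.32 interest = $8,576.60; pay $93.32 → $8,483.28
Week 3: $8,483.28 +$93.32 interest = $8,576.60; pay $2,367.94 → $6,208.66
Week 4: $6,208.66 +$93.32 interest = $6,301.98; pay $2,367.94 → $3,934.04
Week 5: $3,934.04 +$93.32 interest = $4,027.36; pay $2,367.94 → $1,659.42
Week 6: $1,659.42 +$93.32 interest = $1,752.74; pay $1,752.74 → $0.00
Balance reaches $0.00 in week 6.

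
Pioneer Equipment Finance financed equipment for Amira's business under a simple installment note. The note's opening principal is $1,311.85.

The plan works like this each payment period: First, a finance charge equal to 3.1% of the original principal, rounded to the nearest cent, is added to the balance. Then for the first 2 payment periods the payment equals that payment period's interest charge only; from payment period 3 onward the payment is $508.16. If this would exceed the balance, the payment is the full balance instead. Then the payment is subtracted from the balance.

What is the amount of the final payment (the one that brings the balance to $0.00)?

$417.54

Payment period 1: $1,311.85 +$40.67 interest = $1,352.52; pay $40.67 → $1,311.85
Payment period 2: $1,311.85 +$40.67 interest = $1,352.52; pay $40.67 → $1,311.85
Payment period 3: $1,311.85 +$40.67 interest = $1,352.52; pay $508.16 → $844.36
Payment period 4: $844.36 +$40.67 interest = $885.03; pay $508.16 → $376.87
Payment period 5: $376.87 +$40.67 interest = $417.54; pay $417.54 → $0.00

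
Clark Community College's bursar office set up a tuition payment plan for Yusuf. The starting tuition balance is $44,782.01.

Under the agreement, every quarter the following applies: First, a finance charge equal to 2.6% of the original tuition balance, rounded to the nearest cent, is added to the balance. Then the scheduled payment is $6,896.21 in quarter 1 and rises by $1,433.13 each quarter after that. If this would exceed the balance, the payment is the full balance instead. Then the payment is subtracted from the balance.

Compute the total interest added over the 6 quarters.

$6,985.98

Quarter 1: opening $44,782.01; interest $1,164.33 → $45,946.34; payment $6,896.21; balance $39,050.13
Quarter 2: opening $39,050.13; interest $1,164.33 → $40,214.46; payment $8,329.34; balance $31,885.12
Quarter 3: opening $31,885.12; interest $1,164.33 → $33,049.45; payment $9,762.47; balance $23,286.98
Quarter 4: opening $23,286.98; interest $1,164.33 → $24,451.31; payment $11,195.60; balance $13,255.71
Quarter 5: opening $13,255.71; interest $1,164.33 → $14,420.04; payment $12,628.73; balance $1,791.31
Quarter 6: opening $1,791.31; interest $1,164.33 → $2,955.64; payment $2,955.64; balance $0.00
Total interest: $1,164.33 + $1,164.33 + $1,164.33 + $1,164.33 + $1,164.33 + $1,164.33 = $6,985.98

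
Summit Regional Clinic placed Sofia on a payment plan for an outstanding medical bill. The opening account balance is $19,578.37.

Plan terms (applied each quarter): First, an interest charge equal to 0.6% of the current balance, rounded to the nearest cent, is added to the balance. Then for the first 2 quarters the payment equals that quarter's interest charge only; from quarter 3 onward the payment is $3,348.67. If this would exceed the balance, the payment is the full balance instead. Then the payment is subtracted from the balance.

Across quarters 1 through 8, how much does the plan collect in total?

# | Opening | Interest | Payment | End bal
1 | $19,578.37 | $117.47 | $117.47 | $19,578.37
2 | $19,578.37 | $117.47 | $117.47 | $19,578.37
3 | $19,578.37 | $117.47 | $3,348.67 | $16,347.17
4 | $16,347.17 | $98.08 | $3,348.67 | $13,096.58
5 | $13,096.58 | $78.58 | $3,348.67 | $9,826.49
6 | $9,826.49 | $58.96 | $3,348.67 | $6,536.78
7 | $6,536.78 | $39.22 | $3,348.67 | $3,227.33
8 | $3,227.33 | $19.36 | $3,246.69 | $0.00
Total paid: $20,224.98

$20,224.98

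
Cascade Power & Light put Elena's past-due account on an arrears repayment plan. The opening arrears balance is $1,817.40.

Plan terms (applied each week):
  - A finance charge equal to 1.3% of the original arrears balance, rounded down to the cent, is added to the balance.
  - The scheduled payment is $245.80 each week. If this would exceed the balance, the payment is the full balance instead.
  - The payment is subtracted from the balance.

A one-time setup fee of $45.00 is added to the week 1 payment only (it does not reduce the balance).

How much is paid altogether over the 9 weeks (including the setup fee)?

$2,074.98

Week 1: opening $1,817.40; interest $23.62 → $1,841.02; payment $245.80 (+ $45.00 fee); balance $1,595.22
Week 2: opening $1,595.22; interest $23.62 → $1,618.84; payment $245.80; balance $1,373.04
Week 3: opening $1,373.04; interest $23.62 → $1,396.66; payment $245.80; balance $1,150.86
Week 4: opening $1,150.86; interest $23.62 → $1,174.48; payment $245.80; balance $928.68
Week 5: opening $928.68; interest $23.62 → $952.30; payment $245.80; balance $706.50
Week 6: opening $706.50; interest $23.62 → $730.12; payment $245.80; balance $484.32
Week 7: opening $484.32; interest $23.62 → $507.94; payment $245.80; balance $262.14
Week 8: opening $262.14; interest $23.62 → $285.76; payment $245.80; balance $39.96
Week 9: opening $39.96; interest $23.62 → $63.58; payment $63.58; balance $0.00
Total paid: $2,074.98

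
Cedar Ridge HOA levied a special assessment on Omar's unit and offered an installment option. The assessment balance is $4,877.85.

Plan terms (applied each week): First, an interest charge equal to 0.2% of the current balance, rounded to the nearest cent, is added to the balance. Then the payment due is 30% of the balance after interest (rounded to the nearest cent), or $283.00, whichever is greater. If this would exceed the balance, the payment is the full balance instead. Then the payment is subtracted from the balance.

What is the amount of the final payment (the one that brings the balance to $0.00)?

$265.33

Week 1: opening $4,877.85; interest $9.76 → $4,887.61; payment $1,466.28; balance $3,421.33
Week 2: opening $3,421.33; interest $6.84 → $3,428.17; payment $1,028.45; balance $2,399.72
Week 3: opening $2,399.72; interest $4.80 → $2,404.52; payment $721.36; balance $1,683.16
Week 4: opening $1,683.16; interest $3.37 → $1,686.53; payment $505.96; balance $1,180.57
Week 5: opening $1,180.57; interest $2.36 → $1,182.93; payment $354.88; balance $828.05
Week 6: opening $828.05; interest $1.66 → $829.71; payment $283.00; balance $546.71
Week 7: opening $546.71; interest $1.09 → $547.80; payment $283.00; balance $264.80
Week 8: opening $264.80; interest $0.53 → $265.33; payment $265.33; balance $0.00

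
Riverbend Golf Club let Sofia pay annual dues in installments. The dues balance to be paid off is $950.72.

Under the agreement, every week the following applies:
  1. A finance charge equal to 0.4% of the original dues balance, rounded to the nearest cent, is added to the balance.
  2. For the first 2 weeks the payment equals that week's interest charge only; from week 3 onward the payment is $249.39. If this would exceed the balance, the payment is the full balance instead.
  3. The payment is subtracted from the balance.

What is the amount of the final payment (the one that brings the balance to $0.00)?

Week 1: $950.72 +$3.80 interest = $954.52; pay $3.80 → $950.72
Week 2: $950.72 +$3.80 interest = $954.52; pay $3.80 → $950.72
Week 3: $950.72 +$3.80 interest = $954.52; pay $249.39 → $705.13
Week 4: $705.13 +$3.80 interest = $708.93; pay $249.39 → $459.54
Week 5: $459.54 +$3.80 interest = $463.34; pay $249.39 → $213.95
Week 6: $213.95 +$3.80 interest = $217.75; pay $217.75 → $0.00

$217.75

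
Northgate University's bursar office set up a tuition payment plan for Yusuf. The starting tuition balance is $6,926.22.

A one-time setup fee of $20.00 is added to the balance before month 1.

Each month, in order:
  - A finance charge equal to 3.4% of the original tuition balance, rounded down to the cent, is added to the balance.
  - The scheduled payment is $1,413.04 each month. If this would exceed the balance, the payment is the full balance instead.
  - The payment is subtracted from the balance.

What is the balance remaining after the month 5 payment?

$1,058.47

Month 1: opening $6,946.22; interest $235.49 → $7,181.71; payment $1,413.04; balance $5,768.67
Month 2: opening $5,768.67; interest $235.49 → $6,004.16; payment $1,413.04; balance $4,591.12
Month 3: opening $4,591.12; interest $235.49 → $4,826.61; payment $1,413.04; balance $3,413.57
Month 4: opening $3,413.57; interest $235.49 → $3,649.06; payment $1,413.04; balance $2,236.02
Month 5: opening $2,236.02; interest $235.49 → $2,471.51; payment $1,413.04; balance $1,058.47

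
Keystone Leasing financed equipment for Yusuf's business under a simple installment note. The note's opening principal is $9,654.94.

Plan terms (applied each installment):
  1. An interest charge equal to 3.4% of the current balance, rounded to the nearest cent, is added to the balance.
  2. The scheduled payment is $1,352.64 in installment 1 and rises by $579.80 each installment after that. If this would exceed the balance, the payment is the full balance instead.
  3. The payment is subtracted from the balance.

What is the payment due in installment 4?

Installment 1: opening $9,654.94; interest $328.27 → $9,983.21; payment $1,352.64; balance $8,630.57
Installment 2: opening $8,630.57; interest $293.44 → $8,924.01; payment $1,932.44; balance $6,991.57
Installment 3: opening $6,991.57; interest $237.71 → $7,229.28; payment $2,512.24; balance $4,717.04
Installment 4: opening $4,717.04; interest $160.38 → $4,877.42; payment $3,092.04; balance $1,785.38

$3,092.04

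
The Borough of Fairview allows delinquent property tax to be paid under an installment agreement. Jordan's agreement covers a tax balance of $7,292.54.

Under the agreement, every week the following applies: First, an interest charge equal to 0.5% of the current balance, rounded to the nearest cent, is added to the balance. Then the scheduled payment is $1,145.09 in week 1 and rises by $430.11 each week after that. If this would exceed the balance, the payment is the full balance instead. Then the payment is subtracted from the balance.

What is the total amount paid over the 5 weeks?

Week 1: opening $7,292.54; interest $36.46 → $7,329.00; payment $1,145.09; balance $6,183.91
Week 2: opening $6,183.91; interest $30.92 → $6,214.83; payment $1,575.20; balance $4,639.63
Week 3: opening $4,639.63; interest $23.20 → $4,662.83; payment $2,005.31; balance $2,657.52
Week 4: opening $2,657.52; interest $13.29 → $2,670.81; payment $2,435.42; balance $235.39
Week 5: opening $235.39; interest $1.18 → $236.57; payment $236.57; balance $0.00
Total paid: $7,397.59

$7,397.59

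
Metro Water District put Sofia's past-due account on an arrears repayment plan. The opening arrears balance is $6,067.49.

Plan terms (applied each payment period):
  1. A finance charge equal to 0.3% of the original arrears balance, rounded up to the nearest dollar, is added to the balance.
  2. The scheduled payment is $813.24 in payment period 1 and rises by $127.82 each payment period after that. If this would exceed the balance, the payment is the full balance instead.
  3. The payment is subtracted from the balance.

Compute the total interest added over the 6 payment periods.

$114.00

Payment period 1: $6,067.49 +$19.00 interest = $6,086.49; pay $813.24 → $5,273.25
Payment period 2: $5,273.25 +$19.00 interest = $5,292.25; pay $941.06 → $4,351.19
Payment period 3: $4,351.19 +$19.00 interest = $4,370.19; pay $1,068.88 → $3,301.31
Payment period 4: $3,301.31 +$19.00 interest = $3,320.31; pay $1,196.70 → $2,123.61
Payment period 5: $2,123.61 +$19.00 interest = $2,142.61; pay $1,324.52 → $818.09
Payment period 6: $818.09 +$19.00 interest = $837.09; pay $837.09 → $0.00
Total interest: $19.00 + $19.00 + $19.00 + $19.00 + $19.00 + $19.00 = $114.00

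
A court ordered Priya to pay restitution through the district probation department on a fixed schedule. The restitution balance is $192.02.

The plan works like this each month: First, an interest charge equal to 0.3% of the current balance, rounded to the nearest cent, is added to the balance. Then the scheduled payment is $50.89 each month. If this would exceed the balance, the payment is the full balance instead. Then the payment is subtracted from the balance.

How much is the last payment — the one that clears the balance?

Month 1: $192.02 +$0.58 interest = $192.60; pay $50.89 → $141.71
Month 2: $141.71 +$0.43 interest = $142.14; pay $50.89 → $91.25
Month 3: $91.25 +$0.27 interest = $91.52; pay $50.89 → $40.63
Month 4: $40.63 +$0.12 interest = $40.75; pay $40.75 → $0.00

$40.75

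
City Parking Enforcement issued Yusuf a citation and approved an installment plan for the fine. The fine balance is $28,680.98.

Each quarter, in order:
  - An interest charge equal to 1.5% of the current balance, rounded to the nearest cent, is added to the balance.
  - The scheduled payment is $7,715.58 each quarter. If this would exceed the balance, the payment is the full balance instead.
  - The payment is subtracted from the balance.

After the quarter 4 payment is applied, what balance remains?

$0.00

Quarter 1: $28,680.98 +$430.21 interest = $29,111.19; pay $7,715.58 → $21,395.61
Quarter 2: $21,395.61 +$320.93 interest = $21,716.54; pay $7,715.58 → $14,000.96
Quarter 3: $14,000.96 +$210.01 interest = $14,210.97; pay $7,715.58 → $6,495.39
Quarter 4: $6,495.39 +$97.43 interest = $6,592.82; pay $6,592.82 → $0.00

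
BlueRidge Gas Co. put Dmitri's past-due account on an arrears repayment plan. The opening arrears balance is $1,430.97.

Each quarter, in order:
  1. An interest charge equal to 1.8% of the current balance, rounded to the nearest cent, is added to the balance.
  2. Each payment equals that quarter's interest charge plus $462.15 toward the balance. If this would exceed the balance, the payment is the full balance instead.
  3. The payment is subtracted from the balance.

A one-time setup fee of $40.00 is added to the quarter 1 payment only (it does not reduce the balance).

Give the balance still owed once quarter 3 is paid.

Quarter 1: $1,430.97 +$25.76 interest = $1,456.73; pay $487.91 (+ $40.00 fee) → $968.82
Quarter 2: $968.82 +$17.44 interest = $986.26; pay $479.59 → $506.67
Quarter 3: $506.67 +$9.12 interest = $515.79; pay $471.27 → $44.52

$44.52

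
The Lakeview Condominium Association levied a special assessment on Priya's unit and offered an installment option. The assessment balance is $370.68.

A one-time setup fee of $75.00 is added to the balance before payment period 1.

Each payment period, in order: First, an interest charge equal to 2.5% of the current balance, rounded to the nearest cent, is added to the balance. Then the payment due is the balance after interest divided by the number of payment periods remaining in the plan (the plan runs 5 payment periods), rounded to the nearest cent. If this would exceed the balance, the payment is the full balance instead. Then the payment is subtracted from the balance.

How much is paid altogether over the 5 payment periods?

Payment period 1: opening $445.68; interest $11.14 → $456.82; payment $91.36; balance $365.46
Payment period 2: opening $365.46; interest $9.14 → $374.60; payment $93.65; balance $280.95
Payment period 3: opening $280.95; interest $7.02 → $287.97; payment $95.99; balance $191.98
Payment period 4: opening $191.98; interest $4.80 → $196.78; payment $98.39; balance $98.39
Payment period 5: opening $98.39; interest $2.46 → $100.85; payment $100.85; balance $0.00
Total paid: $480.24

$480.24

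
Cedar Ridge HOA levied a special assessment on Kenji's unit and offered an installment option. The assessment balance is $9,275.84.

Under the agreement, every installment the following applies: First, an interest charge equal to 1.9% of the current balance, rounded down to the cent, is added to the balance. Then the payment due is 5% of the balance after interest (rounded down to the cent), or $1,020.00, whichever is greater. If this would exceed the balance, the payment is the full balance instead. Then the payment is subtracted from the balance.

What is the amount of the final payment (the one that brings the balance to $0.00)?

Installment 1: opening $9,275.84; interest $176.24 → $9,452.08; payment $1,020.00; balance $8,432.08
Installment 2: opening $8,432.08; interest $160.20 → $8,592.28; payment $1,020.00; balance $7,572.28
Installment 3: opening $7,572.28; interest $143.87 → $7,716.15; payment $1,020.00; balance $6,696.15
Installment 4: opening $6,696.15; interest $127.22 → $6,823.37; payment $1,020.00; balance $5,803.37
Installment 5: opening $5,803.37; interest $110.26 → $5,913.63; payment $1,020.00; balance $4,893.63
Installment 6: opening $4,893.63; interest $92.97 → $4,986.60; payment $1,020.00; balance $3,966.60
Installment 7: opening $3,966.60; interest $75.36 → $4,041.96; payment $1,020.00; balance $3,021.96
Installment 8: opening $3,021.96; interest $57.41 → $3,079.37; payment $1,020.00; balance $2,059.37
Installment 9: opening $2,059.37; interest $39.12 → $2,098.49; payment $1,020.00; balance $1,078.49
Installment 10: opening $1,078.49; interest $20.49 → $1,098.98; payment $1,020.00; balance $78.98
Installment 11: opening $78.98; interest $1.50 → $80.48; payment $80.48; balance $0.00

$80.48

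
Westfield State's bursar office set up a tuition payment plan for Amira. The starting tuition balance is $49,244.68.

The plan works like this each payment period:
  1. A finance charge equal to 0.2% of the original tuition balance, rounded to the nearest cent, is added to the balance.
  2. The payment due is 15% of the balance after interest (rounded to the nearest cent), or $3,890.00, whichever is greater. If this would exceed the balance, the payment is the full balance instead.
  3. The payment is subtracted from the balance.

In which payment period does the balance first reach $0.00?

Payment period 1: $49,244.68 +$98.49 interest = $49,343.17; pay $7,401.48 → $41,941.69
Payment period 2: $41,941.69 +$98.49 interest = $42,040.18; pay $6,306.03 → $35,734.15
Payment period 3: $35,734.15 +$98.49 interest = $35,832.64; pay $5,374.90 → $30,457.74
Payment period 4: $30,457.74 +$98.49 interest = $30,556.23; pay $4,583.43 → $25,972.80
Payment period 5: $25,972.80 +$98.49 interest = $26,071.29; pay $3,910.69 → $22,160.60
Payment period 6: $22,160.60 +$98.49 interest = $22,259.09; pay $3,890.00 → $18,369.09
Payment period 7: $18,369.09 +$98.49 interest = $18,467.58; pay $3,890.00 → $14,577.58
Payment period 8: $14,577.58 +$98.49 interest = $14,676.07; pay $3,890.00 → $10,786.07
Payment period 9: $10,786.07 +$98.49 interest = $10,884.56; pay $3,890.00 → $6,994.56
Payment period 10: $6,994.56 +$98.49 interest = $7,093.05; pay $3,890.00 → $3,203.05
Payment period 11: $3,203.05 +$98.49 interest = $3,301.54; pay $3,301.54 → $0.00
Balance reaches $0.00 in payment period 11.

11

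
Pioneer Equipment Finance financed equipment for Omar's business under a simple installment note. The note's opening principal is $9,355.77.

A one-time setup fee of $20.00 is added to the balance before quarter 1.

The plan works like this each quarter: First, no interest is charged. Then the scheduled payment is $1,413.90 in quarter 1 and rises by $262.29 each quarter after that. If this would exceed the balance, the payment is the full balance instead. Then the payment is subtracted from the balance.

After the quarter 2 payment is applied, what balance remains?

$6,285.68

Quarter 1: $9,375.77 − $1,413.90 → $7,961.87
Quarter 2: $7,961.87 − $1,676.19 → $6,285.68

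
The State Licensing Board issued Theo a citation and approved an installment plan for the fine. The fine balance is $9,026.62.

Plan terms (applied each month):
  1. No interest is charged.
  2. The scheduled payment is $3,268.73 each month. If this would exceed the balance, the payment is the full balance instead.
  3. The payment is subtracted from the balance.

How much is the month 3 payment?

Month 1: $9,026.62 − $3,268.73 → $5,757.89
Month 2: $5,757.89 − $3,268.73 → $2,489.16
Month 3: $2,489.16 − $2,489.16 → $0.00

$2,489.16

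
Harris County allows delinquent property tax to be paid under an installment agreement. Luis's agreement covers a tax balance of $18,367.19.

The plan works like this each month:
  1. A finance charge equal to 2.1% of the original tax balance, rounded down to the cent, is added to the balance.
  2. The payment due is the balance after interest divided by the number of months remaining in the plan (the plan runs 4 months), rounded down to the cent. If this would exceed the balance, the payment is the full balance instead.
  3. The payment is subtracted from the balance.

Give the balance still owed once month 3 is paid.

Month 1: opening $18,367.19; interest $385.71 → $18,752.90; payment $4,688.22; balance $14,064.68
Month 2: opening $14,064.68; interest $385.71 → $14,450.39; payment $4,816.79; balance $9,633.60
Month 3: opening $9,633.60; interest $385.71 → $10,019.31; payment $5,009.65; balance $5,009.66

$5,009.66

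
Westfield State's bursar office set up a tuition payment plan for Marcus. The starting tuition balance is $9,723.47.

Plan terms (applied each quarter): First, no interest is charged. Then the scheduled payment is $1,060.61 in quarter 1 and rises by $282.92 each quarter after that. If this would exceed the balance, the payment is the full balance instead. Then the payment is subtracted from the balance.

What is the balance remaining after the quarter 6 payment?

Quarter 1: opening $9,723.47; payment $1,060.61; balance $8,662.86
Quarter 2: opening $8,662.86; payment $1,343.53; balance $7,319.33
Quarter 3: opening $7,319.33; payment $1,626.45; balance $5,692.88
Quarter 4: opening $5,692.88; payment $1,909.37; balance $3,783.51
Quarter 5: opening $3,783.51; payment $2,192.29; balance $1,591.22
Quarter 6: opening $1,591.22; payment $1,591.22; balance $0.00

$0.00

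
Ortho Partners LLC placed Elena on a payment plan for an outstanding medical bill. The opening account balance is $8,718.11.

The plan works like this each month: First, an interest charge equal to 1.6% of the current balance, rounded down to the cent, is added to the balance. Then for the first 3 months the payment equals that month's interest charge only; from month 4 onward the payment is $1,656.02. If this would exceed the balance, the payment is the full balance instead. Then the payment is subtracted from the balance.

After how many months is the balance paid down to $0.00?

Month 1: opening $8,718.11; interest $139.48 → $8,857.59; payment $139.48; balance $8,718.11
Month 2: opening $8,718.11; interest $139.48 → $8,857.59; payment $139.48; balance $8,718.11
Month 3: opening $8,718.11; interest $139.48 → $8,857.59; payment $139.48; balance $8,718.11
Month 4: opening $8,718.11; interest $139.48 → $8,857.59; payment $1,656.02; balance $7,201.57
Month 5: opening $7,201.57; interest $115.22 → $7,316.79; payment $1,656.02; balance $5,660.77
Month 6: opening $5,660.77; interest $90.57 → $5,751.34; payment $1,656.02; balance $4,095.32
Month 7: opening $4,095.32; interest $65.52 → $4,160.84; payment $1,656.02; balance $2,504.82
Month 8: opening $2,504.82; interest $40.07 → $2,544.89; payment $1,656.02; balance $888.87
Month 9: opening $888.87; interest $14.22 → $903.09; payment $903.09; balance $0.00
Balance reaches $0.00 in month 9.

9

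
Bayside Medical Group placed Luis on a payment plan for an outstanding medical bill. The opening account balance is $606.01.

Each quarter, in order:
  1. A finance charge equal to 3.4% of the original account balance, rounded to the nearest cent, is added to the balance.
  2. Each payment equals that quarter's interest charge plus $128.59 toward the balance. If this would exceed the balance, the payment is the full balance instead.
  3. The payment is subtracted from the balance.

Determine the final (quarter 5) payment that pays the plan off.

$112.25

Quarter 1: opening $606.01; interest $20.60 → $626.61; payment $149.19; balance $477.42
Quarter 2: opening $477.42; interest $20.60 → $498.02; payment $149.19; balance $348.83
Quarter 3: opening $348.83; interest $20.60 → $369.43; payment $149.19; balance $220.24
Quarter 4: opening $220.24; interest $20.60 → $240.84; payment $149.19; balance $91.65
Quarter 5: opening $91.65; interest $20.60 → $112.25; payment $112.25; balance $0.00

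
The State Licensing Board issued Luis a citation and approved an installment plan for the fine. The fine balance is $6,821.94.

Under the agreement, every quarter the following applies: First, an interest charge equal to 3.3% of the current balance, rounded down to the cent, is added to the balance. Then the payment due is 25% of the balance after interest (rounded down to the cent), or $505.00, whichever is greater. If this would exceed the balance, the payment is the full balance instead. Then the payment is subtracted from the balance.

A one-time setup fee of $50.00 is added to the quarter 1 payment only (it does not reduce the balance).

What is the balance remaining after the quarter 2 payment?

$4,094.79

Quarter 1: opening $6,821.94; interest $225.12 → $7,047.06; payment $1,761.76 (+ $50.00 fee); balance $5,285.30
Quarter 2: opening $5,285.30; interest $174.41 → $5,459.71; payment $1,364.92; balance $4,094.79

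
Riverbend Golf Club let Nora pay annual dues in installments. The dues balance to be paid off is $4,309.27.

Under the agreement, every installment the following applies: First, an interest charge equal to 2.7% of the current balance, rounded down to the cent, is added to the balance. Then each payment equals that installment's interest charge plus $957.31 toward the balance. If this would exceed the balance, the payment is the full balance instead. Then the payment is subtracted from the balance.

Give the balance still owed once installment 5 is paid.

$0.00

# | Opening | Interest | Payment | End bal
1 | $4,309.27 | $116.35 | $1,073.66 | $3,351.96
2 | $3,351.96 | $90.50 | $1,047.81 | $2,394.65
3 | $2,394.65 | $64.65 | $1,021.96 | $1,437.34
4 | $1,437.34 | $38.80 | $996.11 | $480.03
5 | $480.03 | $12.96 | $492.99 | $0.00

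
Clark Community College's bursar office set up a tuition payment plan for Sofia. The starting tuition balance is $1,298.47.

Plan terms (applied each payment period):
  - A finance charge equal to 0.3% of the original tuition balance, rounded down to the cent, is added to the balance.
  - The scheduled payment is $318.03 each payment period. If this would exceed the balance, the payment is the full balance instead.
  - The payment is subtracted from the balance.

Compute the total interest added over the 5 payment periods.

$19.45

Payment period 1: opening $1,298.47; interest $3.89 → $1,302.36; payment $318.03; balance $984.33
Payment period 2: opening $984.33; interest $3.89 → $988.22; payment $318.03; balance $670.19
Payment period 3: opening $670.19; interest $3.89 → $674.08; payment $318.03; balance $356.05
Payment period 4: opening $356.05; interest $3.89 → $359.94; payment $318.03; balance $41.91
Payment period 5: opening $41.91; interest $3.89 → $45.80; payment $45.80; balance $0.00
Total interest: $3.89 + $3.89 + $3.89 + $3.89 + $3.89 = $19.45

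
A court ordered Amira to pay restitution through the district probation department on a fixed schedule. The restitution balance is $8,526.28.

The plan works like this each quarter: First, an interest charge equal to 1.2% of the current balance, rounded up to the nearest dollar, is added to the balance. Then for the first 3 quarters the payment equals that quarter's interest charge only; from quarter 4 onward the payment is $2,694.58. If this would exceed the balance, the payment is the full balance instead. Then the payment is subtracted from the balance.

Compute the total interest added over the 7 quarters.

# | Opening | Interest | Payment | End bal
1 | $8,526.28 | $103.00 | $103.00 | $8,526.28
2 | $8,526.28 | $103.00 | $103.00 | $8,526.28
3 | $8,526.28 | $103.00 | $103.00 | $8,526.28
4 | $8,526.28 | $103.00 | $2,694.58 | $5,934.70
5 | $5,934.70 | $72.00 | $2,694.58 | $3,312.12
6 | $3,312.12 | $40.00 | $2,694.58 | $657.54
7 | $657.54 | $8.00 | $665.54 | $0.00
Total interest: $103.00 + $103.00 + $103.00 + $103.00 + $72.00 + $40.00 + $8.00 = $532.00

$532.00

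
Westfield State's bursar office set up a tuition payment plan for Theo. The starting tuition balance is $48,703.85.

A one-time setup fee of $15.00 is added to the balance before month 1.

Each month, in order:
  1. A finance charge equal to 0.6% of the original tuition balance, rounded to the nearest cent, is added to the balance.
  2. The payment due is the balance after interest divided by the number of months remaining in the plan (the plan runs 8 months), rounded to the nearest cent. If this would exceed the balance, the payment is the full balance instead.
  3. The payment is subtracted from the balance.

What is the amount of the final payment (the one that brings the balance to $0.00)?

$6,884.07

Month 1: opening $48,718.85; interest $292.22 → $49,011.07; payment $6,126.38; balance $42,884.69
Month 2: opening $42,884.69; interest $292.22 → $43,176.91; payment $6,168.13; balance $37,008.78
Month 3: opening $37,008.78; interest $292.22 → $37,301.00; payment $6,216.83; balance $31,084.17
Month 4: opening $31,084.17; interest $292.22 → $31,376.39; payment $6,275.28; balance $25,101.11
Month 5: opening $25,101.11; interest $292.22 → $25,393.33; payment $6,348.33; balance $19,045.00
Month 6: opening $19,045.00; interest $292.22 → $19,337.22; payment $6,445.74; balance $12,891.48
Month 7: opening $12,891.48; interest $292.22 → $13,183.70; payment $6,591.85; balance $6,591.85
Month 8: opening $6,591.85; interest $292.22 → $6,884.07; payment $6,884.07; balance $0.00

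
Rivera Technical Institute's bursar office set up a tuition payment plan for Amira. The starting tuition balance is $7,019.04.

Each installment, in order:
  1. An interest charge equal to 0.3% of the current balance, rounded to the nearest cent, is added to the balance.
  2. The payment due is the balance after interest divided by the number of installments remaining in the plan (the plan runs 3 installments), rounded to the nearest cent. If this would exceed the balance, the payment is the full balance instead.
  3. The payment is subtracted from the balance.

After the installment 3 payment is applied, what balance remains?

Installment 1: $7,019.04 +$21.06 interest = $7,040.10; pay $2,346.70 → $4,693.40
Installment 2: $4,693.40 +$14.08 interest = $4,707.48; pay $2,353.74 → $2,353.74
Installment 3: $2,353.74 +$7.06 interest = $2,360.80; pay $2,360.80 → $0.00

$0.00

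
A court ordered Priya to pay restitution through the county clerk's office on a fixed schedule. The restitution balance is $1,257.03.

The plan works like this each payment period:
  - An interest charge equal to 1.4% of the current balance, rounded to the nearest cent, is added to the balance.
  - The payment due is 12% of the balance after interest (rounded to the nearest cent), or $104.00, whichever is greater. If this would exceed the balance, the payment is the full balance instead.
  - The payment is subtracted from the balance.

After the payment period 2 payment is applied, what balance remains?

$1,000.89

Payment period 1: $1,257.03 +$17.60 interest = $1,274.63; pay $152.96 → $1,121.67
Payment period 2: $1,121.67 +$15.70 interest = $1,137.37; pay $136.48 → $1,000.89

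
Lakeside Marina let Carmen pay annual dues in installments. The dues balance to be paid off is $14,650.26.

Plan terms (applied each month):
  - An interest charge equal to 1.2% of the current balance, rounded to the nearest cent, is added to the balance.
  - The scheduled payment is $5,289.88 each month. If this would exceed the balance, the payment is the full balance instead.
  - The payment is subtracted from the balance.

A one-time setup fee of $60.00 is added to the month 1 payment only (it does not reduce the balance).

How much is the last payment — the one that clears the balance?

$4,413.06

Month 1: opening $14,650.26; interest $175.80 → $14,826.06; payment $5,289.88 (+ $60.00 fee); balance $9,536.18
Month 2: opening $9,536.18; interest $114.43 → $9,650.61; payment $5,289.88; balance $4,360.73
Month 3: opening $4,360.73; interest $52.33 → $4,413.06; payment $4,413.06; balance $0.00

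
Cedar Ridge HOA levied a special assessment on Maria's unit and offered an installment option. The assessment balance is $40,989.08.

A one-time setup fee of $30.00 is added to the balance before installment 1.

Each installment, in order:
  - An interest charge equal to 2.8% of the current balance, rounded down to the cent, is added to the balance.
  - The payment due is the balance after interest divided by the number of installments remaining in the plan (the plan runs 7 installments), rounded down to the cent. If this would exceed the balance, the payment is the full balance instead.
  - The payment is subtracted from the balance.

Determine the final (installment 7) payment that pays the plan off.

# | Opening | Interest | Payment | End bal
1 | $41,019.08 | $1,148.53 | $6,023.94 | $36,143.67
2 | $36,143.67 | $1,012.02 | $6,192.61 | $30,963.08
3 | $30,963.08 | $866.96 | $6,366.00 | $25,464.04
4 | $25,464.04 | $712.99 | $6,544.25 | $19,632.78
5 | $19,632.78 | $549.71 | $6,727.49 | $13,455.00
6 | $13,455.00 | $376.74 | $6,915.87 | $6,915.87
7 | $6,915.87 | $193.64 | $7,109.51 | $0.00

$7,109.51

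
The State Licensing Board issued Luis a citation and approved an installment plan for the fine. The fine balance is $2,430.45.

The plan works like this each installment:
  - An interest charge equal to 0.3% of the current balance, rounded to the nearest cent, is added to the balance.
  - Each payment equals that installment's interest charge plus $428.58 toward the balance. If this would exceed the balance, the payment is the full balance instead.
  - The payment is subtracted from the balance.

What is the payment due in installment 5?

$430.73

# | Opening | Interest | Payment | End bal
1 | $2,430.45 | $7.29 | $435.87 | $2,001.87
2 | $2,001.87 | $6.01 | $434.59 | $1,573.29
3 | $1,573.29 | $4.72 | $433.30 | $1,144.71
4 | $1,144.71 | $3.43 | $432.01 | $716.13
5 | $716.13 | $2.15 | $430.73 | $287.55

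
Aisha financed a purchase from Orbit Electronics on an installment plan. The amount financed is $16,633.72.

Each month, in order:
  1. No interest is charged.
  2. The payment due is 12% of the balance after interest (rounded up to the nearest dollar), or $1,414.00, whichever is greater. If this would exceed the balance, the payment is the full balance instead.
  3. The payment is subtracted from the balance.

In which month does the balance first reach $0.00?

Month 1: $16,633.72 − $1,997.00 → $14,636.72
Month 2: $14,636.72 − $1,757.00 → $12,879.72
Month 3: $12,879.72 − $1,546.00 → $11,333.72
Month 4: $11,333.72 − $1,414.00 → $9,919.72
Month 5: $9,919.72 − $1,414.00 → $8,505.72
Month 6: $8,505.72 − $1,414.00 → $7,091.72
Month 7: $7,091.72 − $1,414.00 → $5,677.72
Month 8: $5,677.72 − $1,414.00 → $4,263.72
Month 9: $4,263.72 − $1,414.00 → $2,849.72
Month 10: $2,849.72 − $1,414.00 → $1,435.72
Month 11: $1,435.72 − $1,414.00 → $21.72
Month 12: $21.72 − $21.72 → $0.00
Balance reaches $0.00 in month 12.

12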